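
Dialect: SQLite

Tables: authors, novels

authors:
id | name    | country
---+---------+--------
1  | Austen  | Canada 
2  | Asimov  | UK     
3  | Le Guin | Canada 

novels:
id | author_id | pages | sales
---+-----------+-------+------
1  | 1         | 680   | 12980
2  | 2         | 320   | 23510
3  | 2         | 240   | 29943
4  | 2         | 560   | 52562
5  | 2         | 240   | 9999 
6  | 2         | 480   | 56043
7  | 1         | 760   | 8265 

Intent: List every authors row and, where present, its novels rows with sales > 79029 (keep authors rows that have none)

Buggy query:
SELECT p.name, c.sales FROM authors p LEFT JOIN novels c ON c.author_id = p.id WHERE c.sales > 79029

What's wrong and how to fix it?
Bug: Filtering c.sales in WHERE discards the NULL rows produced by LEFT JOIN, turning it into an inner join

Fix: Put 'c.sales > 79029' in the JOIN's ON clause instead of WHERE

Corrected query:
SELECT p.name, c.sales FROM authors p LEFT JOIN novels c ON c.author_id = p.id AND c.sales > 79029

Result:
name    | sales
--------+------
Austen  | NULL 
Asimov  | NULL 
Le Guin | NULL 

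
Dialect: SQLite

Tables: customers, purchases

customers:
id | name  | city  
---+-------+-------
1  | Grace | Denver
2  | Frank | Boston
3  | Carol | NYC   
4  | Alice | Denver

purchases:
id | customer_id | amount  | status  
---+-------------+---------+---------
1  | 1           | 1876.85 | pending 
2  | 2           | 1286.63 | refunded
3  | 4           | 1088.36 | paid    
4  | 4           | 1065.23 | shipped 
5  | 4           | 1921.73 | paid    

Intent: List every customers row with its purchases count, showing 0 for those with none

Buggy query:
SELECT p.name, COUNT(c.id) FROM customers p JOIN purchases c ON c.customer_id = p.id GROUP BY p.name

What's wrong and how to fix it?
Bug: An inner join excludes parents with zero children

Fix: Use LEFT JOIN so parents without children still appear (COUNT(c.id) gives 0)

Corrected query:
SELECT p.name, COUNT(c.id) FROM customers p LEFT JOIN purchases c ON c.customer_id = p.id GROUP BY p.name

Result:
name  | COUNT(c.id)
------+------------
Alice | 3          
Carol | 0          
Frank | 1          
Grace | 1          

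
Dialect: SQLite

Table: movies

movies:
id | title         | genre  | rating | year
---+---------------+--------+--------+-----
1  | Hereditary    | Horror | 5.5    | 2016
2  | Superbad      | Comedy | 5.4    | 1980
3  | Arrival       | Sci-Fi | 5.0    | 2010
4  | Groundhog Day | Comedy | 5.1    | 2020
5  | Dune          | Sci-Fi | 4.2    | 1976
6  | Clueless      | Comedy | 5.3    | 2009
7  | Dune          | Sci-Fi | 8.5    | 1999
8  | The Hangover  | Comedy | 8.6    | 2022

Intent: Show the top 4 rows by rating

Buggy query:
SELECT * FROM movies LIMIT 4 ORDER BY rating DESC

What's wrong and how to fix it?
Bug: ORDER BY cannot follow LIMIT; LIMIT is the final clause

Fix: Sort with ORDER BY, then apply LIMIT

Corrected query:
SELECT * FROM movies ORDER BY rating DESC LIMIT 4

Result:
id | title        | genre  | rating | year
---+--------------+--------+--------+-----
8  | The Hangover | Comedy | 8.6    | 2022
7  | Dune         | Sci-Fi | 8.5    | 1999
1  | Hereditary   | Horror | 5.5    | 2016
2  | Superbad     | Comedy | 5.4    | 1980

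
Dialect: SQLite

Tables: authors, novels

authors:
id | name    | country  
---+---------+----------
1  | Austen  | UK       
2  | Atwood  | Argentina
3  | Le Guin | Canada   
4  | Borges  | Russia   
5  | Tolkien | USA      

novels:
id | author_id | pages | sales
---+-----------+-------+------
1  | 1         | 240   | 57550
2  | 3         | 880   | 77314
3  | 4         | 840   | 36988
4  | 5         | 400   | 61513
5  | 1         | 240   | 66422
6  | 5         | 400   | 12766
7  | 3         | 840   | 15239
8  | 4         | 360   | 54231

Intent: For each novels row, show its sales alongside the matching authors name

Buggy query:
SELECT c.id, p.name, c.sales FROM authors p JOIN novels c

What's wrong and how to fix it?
Bug: Missing join condition: each novels row is matched to all authors rows instead of just its own

Fix: Add ON c.author_id = p.id to the JOIN

Corrected query:
SELECT c.id, p.name, c.sales FROM authors p JOIN novels c ON c.author_id = p.id

Result:
id | name    | sales
---+---------+------
1  | Austen  | 57550
2  | Le Guin | 77314
3  | Borges  | 36988
4  | Tolkien | 61513
5  | Austen  | 66422
6  | Tolkien | 12766
7  | Le Guin | 15239
8  | Borges  | 54231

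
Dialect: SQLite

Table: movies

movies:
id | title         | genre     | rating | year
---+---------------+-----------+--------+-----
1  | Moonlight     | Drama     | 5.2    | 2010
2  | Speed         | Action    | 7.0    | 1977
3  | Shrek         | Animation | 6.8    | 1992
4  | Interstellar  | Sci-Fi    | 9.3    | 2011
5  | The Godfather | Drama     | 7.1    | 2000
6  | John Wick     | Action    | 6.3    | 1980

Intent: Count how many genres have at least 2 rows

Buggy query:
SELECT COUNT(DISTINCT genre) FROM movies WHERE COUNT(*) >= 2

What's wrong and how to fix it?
Bug: COUNT(*) cannot appear in WHERE; the per-group count doesn't exist yet

Fix: Use a subquery that GROUPs and filters with HAVING, then count its rows

Corrected query:
SELECT COUNT(*) FROM (SELECT genre FROM movies GROUP BY genre HAVING COUNT(*) >= 2)

Result:
COUNT(*)
--------
2       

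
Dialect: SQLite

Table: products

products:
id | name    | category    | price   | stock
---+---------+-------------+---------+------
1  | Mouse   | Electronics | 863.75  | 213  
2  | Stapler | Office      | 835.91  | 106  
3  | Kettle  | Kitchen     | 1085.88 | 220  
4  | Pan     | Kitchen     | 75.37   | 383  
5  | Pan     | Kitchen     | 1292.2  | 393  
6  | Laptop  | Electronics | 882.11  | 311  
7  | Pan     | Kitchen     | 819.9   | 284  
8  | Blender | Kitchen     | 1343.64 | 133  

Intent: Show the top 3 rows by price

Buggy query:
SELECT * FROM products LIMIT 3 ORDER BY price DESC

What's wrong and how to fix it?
Bug: ORDER BY cannot follow LIMIT; LIMIT is the final clause

Fix: Sort with ORDER BY, then apply LIMIT

Corrected query:
SELECT * FROM products ORDER BY price DESC LIMIT 3

Result:
id | name    | category | price   | stock
---+---------+----------+---------+------
8  | Blender | Kitchen  | 1343.64 | 133  
5  | Pan     | Kitchen  | 1292.2  | 393  
3  | Kettle  | Kitchen  | 1085.88 | 220  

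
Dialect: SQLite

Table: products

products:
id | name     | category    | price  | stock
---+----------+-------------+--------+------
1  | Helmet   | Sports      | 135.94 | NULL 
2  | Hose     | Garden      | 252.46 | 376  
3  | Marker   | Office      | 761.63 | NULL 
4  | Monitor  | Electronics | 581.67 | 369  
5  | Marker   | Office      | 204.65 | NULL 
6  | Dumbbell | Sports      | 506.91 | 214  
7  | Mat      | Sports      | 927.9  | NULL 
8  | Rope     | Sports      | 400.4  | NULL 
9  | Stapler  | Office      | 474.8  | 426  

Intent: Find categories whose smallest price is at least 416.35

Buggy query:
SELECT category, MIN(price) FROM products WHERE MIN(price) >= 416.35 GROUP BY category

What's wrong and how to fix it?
Bug: MIN() in WHERE is a misuse of aggregate

Fix: Replace WHERE with HAVING after the GROUP BY

Corrected query:
SELECT category, MIN(price) FROM products GROUP BY category HAVING MIN(price) >= 416.35

Result:
category    | MIN(price)
------------+-----------
Electronics | 581.67    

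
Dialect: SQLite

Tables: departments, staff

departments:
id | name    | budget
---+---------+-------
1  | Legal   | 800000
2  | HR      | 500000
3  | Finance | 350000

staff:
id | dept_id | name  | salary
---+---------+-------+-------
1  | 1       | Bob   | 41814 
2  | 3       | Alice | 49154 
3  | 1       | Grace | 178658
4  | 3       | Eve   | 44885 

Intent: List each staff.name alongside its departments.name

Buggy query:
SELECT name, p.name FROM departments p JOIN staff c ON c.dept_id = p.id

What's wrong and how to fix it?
Bug: Both tables have a 'name' column; the unqualified reference is ambiguous

Fix: Qualify the column with its table alias (c.name)

Corrected query:
SELECT c.name, p.name FROM departments p JOIN staff c ON c.dept_id = p.id

Result:
name  | name   
------+--------
Bob   | Legal  
Alice | Finance
Grace | Legal  
Eve   | Finance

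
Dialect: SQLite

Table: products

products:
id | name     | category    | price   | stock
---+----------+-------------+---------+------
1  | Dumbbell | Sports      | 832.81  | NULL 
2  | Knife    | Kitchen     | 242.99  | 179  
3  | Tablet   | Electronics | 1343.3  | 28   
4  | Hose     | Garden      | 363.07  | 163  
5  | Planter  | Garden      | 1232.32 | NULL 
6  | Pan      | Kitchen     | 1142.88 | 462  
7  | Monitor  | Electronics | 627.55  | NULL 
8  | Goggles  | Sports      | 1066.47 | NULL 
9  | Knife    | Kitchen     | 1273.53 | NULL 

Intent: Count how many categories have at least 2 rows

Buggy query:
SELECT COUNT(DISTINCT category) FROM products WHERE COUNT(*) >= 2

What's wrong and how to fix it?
Bug: COUNT(*) cannot appear in WHERE; the per-group count doesn't exist yet

Fix: Group first with HAVING COUNT(*) >= 2, then COUNT the resulting groups

Corrected query:
SELECT COUNT(*) FROM (SELECT category FROM products GROUP BY category HAVING COUNT(*) >= 2)

Result:
COUNT(*)
--------
4       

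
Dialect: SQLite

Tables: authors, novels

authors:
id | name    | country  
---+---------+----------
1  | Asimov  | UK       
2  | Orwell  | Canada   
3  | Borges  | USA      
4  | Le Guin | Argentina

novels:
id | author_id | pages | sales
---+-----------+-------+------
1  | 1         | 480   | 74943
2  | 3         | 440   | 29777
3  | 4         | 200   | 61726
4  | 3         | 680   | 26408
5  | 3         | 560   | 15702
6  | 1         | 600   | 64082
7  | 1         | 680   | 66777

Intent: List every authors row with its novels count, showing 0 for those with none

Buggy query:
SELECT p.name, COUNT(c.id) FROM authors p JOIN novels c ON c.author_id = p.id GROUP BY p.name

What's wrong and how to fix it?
Bug: An inner join excludes parents with zero children

Fix: Switch to LEFT JOIN to retain unmatched parent rows

Corrected query:
SELECT p.name, COUNT(c.id) FROM authors p LEFT JOIN novels c ON c.author_id = p.id GROUP BY p.name

Result:
name    | COUNT(c.id)
--------+------------
Asimov  | 3          
Borges  | 3          
Le Guin | 1          
Orwell  | 0          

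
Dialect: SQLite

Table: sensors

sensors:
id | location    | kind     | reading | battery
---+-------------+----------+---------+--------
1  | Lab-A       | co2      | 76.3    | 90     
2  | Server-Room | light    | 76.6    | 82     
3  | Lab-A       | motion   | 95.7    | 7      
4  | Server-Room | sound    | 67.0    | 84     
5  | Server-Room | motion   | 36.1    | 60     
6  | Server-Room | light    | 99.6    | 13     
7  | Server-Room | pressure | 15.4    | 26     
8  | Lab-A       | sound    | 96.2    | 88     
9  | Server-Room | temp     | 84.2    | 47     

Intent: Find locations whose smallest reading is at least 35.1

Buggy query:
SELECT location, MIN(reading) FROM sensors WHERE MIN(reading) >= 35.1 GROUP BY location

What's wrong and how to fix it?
Bug: MIN() in WHERE is a misuse of aggregate

Fix: Replace WHERE with HAVING after the GROUP BY

Corrected query:
SELECT location, MIN(reading) FROM sensors GROUP BY location HAVING MIN(reading) >= 35.1

Result:
location | MIN(reading)
---------+-------------
Lab-A    | 76.3        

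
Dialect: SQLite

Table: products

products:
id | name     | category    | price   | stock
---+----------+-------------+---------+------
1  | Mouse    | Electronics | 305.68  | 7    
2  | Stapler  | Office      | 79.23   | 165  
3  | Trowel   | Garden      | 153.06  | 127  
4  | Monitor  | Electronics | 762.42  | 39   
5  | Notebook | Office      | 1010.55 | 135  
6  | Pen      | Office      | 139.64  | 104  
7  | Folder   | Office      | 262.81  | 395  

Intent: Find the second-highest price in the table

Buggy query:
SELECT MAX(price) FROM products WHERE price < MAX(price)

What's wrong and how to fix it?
Bug: MAX(price) on the right of the comparison is an aggregate-in-WHERE error

Fix: Compute the overall MAX in a subquery, then take MAX of rows below it

Corrected query:
SELECT MAX(price) FROM products WHERE price < (SELECT MAX(price) FROM products)

Result:
MAX(price)
----------
762.42    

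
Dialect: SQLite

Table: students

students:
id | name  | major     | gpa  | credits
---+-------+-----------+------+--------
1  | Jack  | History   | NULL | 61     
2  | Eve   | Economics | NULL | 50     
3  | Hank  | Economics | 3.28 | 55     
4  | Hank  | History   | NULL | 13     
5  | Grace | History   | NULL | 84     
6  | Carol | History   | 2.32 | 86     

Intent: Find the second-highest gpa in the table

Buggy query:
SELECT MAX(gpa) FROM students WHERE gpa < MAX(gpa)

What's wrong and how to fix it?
Bug: MAX(gpa) on the right of the comparison is an aggregate-in-WHERE error

Fix: Compute the overall MAX in a subquery, then take MAX of rows below it

Corrected query:
SELECT MAX(gpa) FROM students WHERE gpa < (SELECT MAX(gpa) FROM students)

Result:
MAX(gpa)
--------
2.32    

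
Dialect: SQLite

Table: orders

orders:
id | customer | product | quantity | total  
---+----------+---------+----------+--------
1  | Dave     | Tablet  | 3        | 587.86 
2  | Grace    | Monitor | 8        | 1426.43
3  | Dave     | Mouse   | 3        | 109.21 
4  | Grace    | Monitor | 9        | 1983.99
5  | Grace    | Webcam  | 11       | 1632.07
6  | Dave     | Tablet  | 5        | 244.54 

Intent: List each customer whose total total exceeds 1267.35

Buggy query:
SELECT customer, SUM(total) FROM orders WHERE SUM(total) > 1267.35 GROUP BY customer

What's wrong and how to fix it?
Bug: WHERE runs before GROUP BY, so aggregates aren't available there

Fix: Use HAVING (which filters groups after aggregation) instead of WHERE

Corrected query:
SELECT customer, SUM(total) FROM orders GROUP BY customer HAVING SUM(total) > 1267.35

Result:
customer | SUM(total)
---------+-----------
Grace    | 5042.49   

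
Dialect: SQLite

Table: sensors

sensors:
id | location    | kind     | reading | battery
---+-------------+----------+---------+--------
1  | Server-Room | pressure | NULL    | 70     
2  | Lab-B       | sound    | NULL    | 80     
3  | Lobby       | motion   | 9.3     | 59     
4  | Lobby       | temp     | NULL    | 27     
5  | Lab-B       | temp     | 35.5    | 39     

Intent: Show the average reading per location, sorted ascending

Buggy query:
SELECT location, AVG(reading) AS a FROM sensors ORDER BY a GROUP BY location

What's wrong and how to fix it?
Bug: GROUP BY must precede ORDER BY

Fix: Reorder: SELECT … FROM … GROUP BY … ORDER BY …

Corrected query:
SELECT location, AVG(reading) AS a FROM sensors GROUP BY location ORDER BY a

Result:
location    | a   
------------+-----
Server-Room | NULL
Lobby       | 9.3 
Lab-B       | 35.5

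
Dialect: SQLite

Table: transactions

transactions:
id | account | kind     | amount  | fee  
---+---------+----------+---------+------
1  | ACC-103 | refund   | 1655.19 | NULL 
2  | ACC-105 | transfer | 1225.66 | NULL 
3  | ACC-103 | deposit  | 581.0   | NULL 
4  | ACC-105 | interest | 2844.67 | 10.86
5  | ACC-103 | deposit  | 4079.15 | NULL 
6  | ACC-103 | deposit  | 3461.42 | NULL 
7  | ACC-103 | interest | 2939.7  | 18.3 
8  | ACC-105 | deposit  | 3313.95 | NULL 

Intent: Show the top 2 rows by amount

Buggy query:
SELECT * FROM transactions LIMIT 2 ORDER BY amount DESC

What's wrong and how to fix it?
Bug: LIMIT must come after ORDER BY

Fix: Swap the clauses: ORDER BY first, then LIMIT

Corrected query:
SELECT * FROM transactions ORDER BY amount DESC LIMIT 2

Result:
id | account | kind    | amount  | fee 
---+---------+---------+---------+-----
5  | ACC-103 | deposit | 4079.15 | NULL
6  | ACC-103 | deposit | 3461.42 | NULL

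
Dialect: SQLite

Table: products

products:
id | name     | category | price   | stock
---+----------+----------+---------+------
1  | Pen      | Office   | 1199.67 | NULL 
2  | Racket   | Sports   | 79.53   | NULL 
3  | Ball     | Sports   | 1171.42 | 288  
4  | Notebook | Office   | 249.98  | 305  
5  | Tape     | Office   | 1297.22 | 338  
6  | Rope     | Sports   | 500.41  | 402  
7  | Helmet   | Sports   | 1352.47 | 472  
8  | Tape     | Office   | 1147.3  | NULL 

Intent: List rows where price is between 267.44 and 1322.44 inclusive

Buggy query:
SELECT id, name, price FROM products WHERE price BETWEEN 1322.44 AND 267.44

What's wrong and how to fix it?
Bug: BETWEEN expects the lower bound first; with 1322.44 AND 267.44 the range is empty

Fix: Write BETWEEN 267.44 AND 1322.44

Corrected query:
SELECT id, name, price FROM products WHERE price BETWEEN 267.44 AND 1322.44

Result:
id | name | price  
---+------+--------
1  | Pen  | 1199.67
3  | Ball | 1171.42
5  | Tape | 1297.22
6  | Rope | 500.41 
8  | Tape | 1147.3 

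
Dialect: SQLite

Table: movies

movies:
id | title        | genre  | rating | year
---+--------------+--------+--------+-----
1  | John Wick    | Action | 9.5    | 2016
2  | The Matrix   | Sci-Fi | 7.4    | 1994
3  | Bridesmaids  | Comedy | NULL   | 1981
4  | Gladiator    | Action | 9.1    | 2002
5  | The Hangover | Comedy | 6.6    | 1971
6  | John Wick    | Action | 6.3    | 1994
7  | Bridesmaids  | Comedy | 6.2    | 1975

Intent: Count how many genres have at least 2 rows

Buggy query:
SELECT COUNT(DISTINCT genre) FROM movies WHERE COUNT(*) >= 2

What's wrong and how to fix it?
Bug: WHERE filters individual rows, not groups, so a group-level COUNT is invalid there

Fix: Group first with HAVING COUNT(*) >= 2, then COUNT the resulting groups

Corrected query:
SELECT COUNT(*) FROM (SELECT genre FROM movies GROUP BY genre HAVING COUNT(*) >= 2)

Result:
COUNT(*)
--------
2       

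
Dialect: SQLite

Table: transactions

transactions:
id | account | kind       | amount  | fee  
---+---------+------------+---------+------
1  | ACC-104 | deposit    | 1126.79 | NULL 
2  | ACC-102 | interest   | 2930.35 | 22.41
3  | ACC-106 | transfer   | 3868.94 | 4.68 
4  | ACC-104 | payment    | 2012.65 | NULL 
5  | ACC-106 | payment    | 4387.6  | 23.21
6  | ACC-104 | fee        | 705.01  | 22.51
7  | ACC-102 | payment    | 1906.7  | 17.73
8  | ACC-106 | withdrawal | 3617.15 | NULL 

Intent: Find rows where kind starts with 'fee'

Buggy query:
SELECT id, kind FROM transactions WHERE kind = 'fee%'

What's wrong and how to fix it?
Bug: '=' compares the literal string including the % character; pattern matching needs LIKE

Fix: Use LIKE for wildcard pattern matching

Corrected query:
SELECT id, kind FROM transactions WHERE kind LIKE 'fee%'

Result:
id | kind
---+-----
6  | fee 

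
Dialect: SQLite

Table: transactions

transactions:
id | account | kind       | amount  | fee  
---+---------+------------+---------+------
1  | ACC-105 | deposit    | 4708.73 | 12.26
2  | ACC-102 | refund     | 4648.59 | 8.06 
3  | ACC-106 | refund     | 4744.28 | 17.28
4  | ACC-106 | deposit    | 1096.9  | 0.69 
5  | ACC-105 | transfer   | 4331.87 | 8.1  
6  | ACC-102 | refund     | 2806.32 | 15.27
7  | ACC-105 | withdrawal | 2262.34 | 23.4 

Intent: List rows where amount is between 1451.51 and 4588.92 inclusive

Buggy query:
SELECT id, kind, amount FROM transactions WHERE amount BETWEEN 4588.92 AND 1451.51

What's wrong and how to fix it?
Bug: BETWEEN expects the lower bound first; with 4588.92 AND 1451.51 the range is empty

Fix: Write BETWEEN 1451.51 AND 4588.92

Corrected query:
SELECT id, kind, amount FROM transactions WHERE amount BETWEEN 1451.51 AND 4588.92

Result:
id | kind       | amount 
---+------------+--------
5  | transfer   | 4331.87
6  | refund     | 2806.32
7  | withdrawal | 2262.34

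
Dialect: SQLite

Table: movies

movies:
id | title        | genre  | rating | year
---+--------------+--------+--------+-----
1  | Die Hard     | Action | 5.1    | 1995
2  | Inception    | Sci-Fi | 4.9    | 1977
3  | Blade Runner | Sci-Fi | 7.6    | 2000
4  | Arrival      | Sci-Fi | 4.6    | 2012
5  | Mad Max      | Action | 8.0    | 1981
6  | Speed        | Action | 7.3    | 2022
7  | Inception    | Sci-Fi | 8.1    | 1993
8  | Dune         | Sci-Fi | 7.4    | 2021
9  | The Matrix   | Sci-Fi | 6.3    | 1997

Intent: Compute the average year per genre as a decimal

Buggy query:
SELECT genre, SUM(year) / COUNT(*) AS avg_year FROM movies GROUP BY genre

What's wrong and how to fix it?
Bug: SUM(year) and COUNT(*) are both integers; the division truncates the fractional part

Fix: Multiply by 1.0 (or CAST to REAL) to force floating-point division

Corrected query:
SELECT genre, SUM(year) * 1.0 / COUNT(*) AS avg_year FROM movies GROUP BY genre

Result:
genre  | avg_year   
-------+------------
Action | 1999.333333
Sci-Fi | 2000       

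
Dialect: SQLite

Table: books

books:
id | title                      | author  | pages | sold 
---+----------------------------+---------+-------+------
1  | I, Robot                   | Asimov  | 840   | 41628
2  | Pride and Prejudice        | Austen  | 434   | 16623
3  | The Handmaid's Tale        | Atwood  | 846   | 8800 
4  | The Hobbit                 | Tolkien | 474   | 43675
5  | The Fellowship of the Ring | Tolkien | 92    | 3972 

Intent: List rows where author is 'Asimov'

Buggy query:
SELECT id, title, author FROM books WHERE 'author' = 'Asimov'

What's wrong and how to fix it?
Bug: 'author' in single quotes is a string literal, not the column; the comparison is literal-vs-literal and never true

Fix: Remove the quotes around the column name (or use double quotes for an identifier)

Corrected query:
SELECT id, title, author FROM books WHERE author = 'Asimov'

Result:
id | title    | author
---+----------+-------
1  | I, Robot | Asimov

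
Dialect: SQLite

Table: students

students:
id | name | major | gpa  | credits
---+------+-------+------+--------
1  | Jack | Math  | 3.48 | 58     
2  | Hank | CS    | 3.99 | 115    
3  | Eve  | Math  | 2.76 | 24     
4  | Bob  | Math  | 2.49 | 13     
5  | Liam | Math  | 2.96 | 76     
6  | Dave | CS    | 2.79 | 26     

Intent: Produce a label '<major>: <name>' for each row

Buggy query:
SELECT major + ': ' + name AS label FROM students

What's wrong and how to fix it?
Bug: '+' is numeric addition; on text columns SQLite converts them to 0 instead of concatenating

Fix: Use the || operator for string concatenation

Corrected query:
SELECT major || ': ' || name AS label FROM students

Result:
label     
----------
Math: Jack
CS: Hank  
Math: Eve 
Math: Bob 
Math: Liam
CS: Dave  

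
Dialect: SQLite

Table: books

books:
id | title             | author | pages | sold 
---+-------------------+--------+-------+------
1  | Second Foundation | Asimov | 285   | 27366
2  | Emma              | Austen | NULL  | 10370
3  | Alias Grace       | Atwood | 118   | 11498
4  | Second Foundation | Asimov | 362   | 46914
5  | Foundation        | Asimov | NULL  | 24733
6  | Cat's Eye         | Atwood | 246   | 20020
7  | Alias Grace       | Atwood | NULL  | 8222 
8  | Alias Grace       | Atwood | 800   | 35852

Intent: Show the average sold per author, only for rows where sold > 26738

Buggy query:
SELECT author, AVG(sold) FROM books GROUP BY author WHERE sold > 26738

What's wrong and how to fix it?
Bug: Row-level WHERE must come before GROUP BY in the clause order

Fix: Move the WHERE clause before GROUP BY

Corrected query:
SELECT author, AVG(sold) FROM books WHERE sold > 26738 GROUP BY author

Result:
author | AVG(sold)
-------+----------
Asimov | 37140    
Atwood | 35852    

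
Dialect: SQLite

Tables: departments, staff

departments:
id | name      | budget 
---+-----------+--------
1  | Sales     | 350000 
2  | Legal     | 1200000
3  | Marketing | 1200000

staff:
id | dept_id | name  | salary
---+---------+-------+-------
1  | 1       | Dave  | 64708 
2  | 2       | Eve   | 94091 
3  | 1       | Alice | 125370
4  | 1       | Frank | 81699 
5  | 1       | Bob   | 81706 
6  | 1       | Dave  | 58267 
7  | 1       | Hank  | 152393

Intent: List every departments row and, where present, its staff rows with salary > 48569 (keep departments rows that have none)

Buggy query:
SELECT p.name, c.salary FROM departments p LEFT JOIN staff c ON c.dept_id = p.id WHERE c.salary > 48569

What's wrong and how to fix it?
Bug: A WHERE condition on the right-hand table after LEFT JOIN drops unmatched parents

Fix: Move the right-table condition into the ON clause so unmatched parents are kept

Corrected query:
SELECT p.name, c.salary FROM departments p LEFT JOIN staff c ON c.dept_id = p.id AND c.salary > 48569

Result:
name      | salary
----------+-------
Sales     | 58267 
Sales     | 64708 
Sales     | 81699 
Sales     | 81706 
Sales     | 125370
Sales     | 152393
Legal     | 94091 
Marketing | NULL  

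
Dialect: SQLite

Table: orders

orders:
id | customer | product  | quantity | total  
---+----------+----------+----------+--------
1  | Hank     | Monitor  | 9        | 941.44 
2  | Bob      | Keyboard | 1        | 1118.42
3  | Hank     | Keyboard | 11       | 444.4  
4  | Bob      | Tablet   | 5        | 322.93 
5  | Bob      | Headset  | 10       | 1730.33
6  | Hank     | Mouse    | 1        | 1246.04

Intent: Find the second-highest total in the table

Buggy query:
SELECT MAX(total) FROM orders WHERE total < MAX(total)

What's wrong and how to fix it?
Bug: The inner MAX is an aggregate inside WHERE, which is not allowed

Fix: Compute the overall MAX in a subquery, then take MAX of rows below it

Corrected query:
SELECT MAX(total) FROM orders WHERE total < (SELECT MAX(total) FROM orders)

Result:
MAX(total)
----------
1246.04   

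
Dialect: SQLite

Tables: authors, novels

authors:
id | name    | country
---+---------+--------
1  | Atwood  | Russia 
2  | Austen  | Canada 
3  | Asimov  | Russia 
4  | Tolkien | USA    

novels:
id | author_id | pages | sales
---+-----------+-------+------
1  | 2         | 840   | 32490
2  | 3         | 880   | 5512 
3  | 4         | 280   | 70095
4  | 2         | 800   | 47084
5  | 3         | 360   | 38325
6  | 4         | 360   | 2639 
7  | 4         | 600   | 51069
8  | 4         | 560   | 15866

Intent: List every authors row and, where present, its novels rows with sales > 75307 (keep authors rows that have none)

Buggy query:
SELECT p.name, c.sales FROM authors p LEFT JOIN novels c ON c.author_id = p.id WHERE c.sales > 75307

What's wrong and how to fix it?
Bug: Filtering c.sales in WHERE discards the NULL rows produced by LEFT JOIN, turning it into an inner join

Fix: Move the right-table condition into the ON clause so unmatched parents are kept

Corrected query:
SELECT p.name, c.sales FROM authors p LEFT JOIN novels c ON c.author_id = p.id AND c.sales > 75307

Result:
name    | sales
--------+------
Atwood  | NULL 
Austen  | NULL 
Asimov  | NULL 
Tolkien | NULL 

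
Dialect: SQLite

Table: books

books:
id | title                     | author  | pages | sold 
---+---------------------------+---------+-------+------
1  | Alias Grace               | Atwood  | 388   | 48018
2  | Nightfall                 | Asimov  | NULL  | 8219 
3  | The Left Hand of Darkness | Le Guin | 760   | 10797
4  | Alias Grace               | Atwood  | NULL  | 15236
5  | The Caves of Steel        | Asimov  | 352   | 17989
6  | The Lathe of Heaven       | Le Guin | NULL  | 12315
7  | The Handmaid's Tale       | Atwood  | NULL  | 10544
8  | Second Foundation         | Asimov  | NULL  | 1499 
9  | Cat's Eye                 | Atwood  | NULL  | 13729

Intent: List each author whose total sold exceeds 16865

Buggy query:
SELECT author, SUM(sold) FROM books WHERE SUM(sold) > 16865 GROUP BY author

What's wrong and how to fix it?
Bug: Aggregate functions cannot appear in a WHERE clause

Fix: Use HAVING (which filters groups after aggregation) instead of WHERE

Corrected query:
SELECT author, SUM(sold) FROM books GROUP BY author HAVING SUM(sold) > 16865

Result:
author  | SUM(sold)
--------+----------
Asimov  | 27707    
Atwood  | 87527    
Le Guin | 23112    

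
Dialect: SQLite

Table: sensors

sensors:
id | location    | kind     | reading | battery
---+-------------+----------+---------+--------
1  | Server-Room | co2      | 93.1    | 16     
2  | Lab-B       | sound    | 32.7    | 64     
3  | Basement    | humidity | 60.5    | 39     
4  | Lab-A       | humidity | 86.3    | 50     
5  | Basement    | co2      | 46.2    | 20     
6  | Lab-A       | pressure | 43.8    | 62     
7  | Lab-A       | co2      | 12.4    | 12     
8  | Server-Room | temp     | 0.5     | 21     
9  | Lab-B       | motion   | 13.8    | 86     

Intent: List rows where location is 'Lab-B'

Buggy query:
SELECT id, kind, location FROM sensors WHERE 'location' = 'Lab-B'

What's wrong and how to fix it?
Bug: 'location' in single quotes is a string literal, not the column; the comparison is literal-vs-literal and never true

Fix: Reference the column as location without single quotes

Corrected query:
SELECT id, kind, location FROM sensors WHERE location = 'Lab-B'

Result:
id | kind   | location
---+--------+---------
2  | sound  | Lab-B   
9  | motion | Lab-B   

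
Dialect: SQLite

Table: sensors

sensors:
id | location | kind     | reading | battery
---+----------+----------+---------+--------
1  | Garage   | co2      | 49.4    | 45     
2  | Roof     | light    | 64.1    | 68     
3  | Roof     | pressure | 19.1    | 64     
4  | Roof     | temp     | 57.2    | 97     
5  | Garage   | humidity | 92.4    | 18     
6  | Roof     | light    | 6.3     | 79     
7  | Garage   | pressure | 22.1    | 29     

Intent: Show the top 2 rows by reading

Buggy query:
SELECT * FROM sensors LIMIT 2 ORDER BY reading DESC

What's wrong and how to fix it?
Bug: ORDER BY cannot follow LIMIT; LIMIT is the final clause

Fix: Sort with ORDER BY, then apply LIMIT

Corrected query:
SELECT * FROM sensors ORDER BY reading DESC LIMIT 2

Result:
id | location | kind     | reading | battery
---+----------+----------+---------+--------
5  | Garage   | humidity | 92.4    | 18     
2  | Roof     | light    | 64.1    | 68     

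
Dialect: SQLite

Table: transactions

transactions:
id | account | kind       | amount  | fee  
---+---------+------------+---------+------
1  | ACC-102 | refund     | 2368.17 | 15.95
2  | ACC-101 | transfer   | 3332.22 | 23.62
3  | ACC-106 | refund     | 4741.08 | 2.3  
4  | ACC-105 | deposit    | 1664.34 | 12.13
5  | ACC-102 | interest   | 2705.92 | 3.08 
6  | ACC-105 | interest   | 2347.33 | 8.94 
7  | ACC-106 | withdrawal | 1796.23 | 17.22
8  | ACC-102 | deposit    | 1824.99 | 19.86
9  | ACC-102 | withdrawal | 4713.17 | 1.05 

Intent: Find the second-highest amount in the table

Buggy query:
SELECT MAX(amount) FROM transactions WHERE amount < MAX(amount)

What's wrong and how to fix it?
Bug: The inner MAX is an aggregate inside WHERE, which is not allowed

Fix: Put the inner MAX in a scalar subquery

Corrected query:
SELECT MAX(amount) FROM transactions WHERE amount < (SELECT MAX(amount) FROM transactions)

Result:
MAX(amount)
-----------
4713.17    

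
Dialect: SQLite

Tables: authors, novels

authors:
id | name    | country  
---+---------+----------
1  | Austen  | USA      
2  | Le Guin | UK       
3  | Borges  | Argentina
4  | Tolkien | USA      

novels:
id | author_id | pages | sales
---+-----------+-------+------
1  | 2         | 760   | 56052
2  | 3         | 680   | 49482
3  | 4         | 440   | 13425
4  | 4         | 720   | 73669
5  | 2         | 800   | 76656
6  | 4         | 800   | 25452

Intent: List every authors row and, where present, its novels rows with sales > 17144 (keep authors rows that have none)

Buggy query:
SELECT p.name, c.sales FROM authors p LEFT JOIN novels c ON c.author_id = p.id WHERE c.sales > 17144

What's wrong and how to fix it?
Bug: Filtering c.sales in WHERE discards the NULL rows produced by LEFT JOIN, turning it into an inner join

Fix: Move the right-table condition into the ON clause so unmatched parents are kept

Corrected query:
SELECT p.name, c.sales FROM authors p LEFT JOIN novels c ON c.author_id = p.id AND c.sales > 17144

Result:
name    | sales
--------+------
Austen  | NULL 
Le Guin | 56052
Le Guin | 76656
Borges  | 49482
Tolkien | 25452
Tolkien | 73669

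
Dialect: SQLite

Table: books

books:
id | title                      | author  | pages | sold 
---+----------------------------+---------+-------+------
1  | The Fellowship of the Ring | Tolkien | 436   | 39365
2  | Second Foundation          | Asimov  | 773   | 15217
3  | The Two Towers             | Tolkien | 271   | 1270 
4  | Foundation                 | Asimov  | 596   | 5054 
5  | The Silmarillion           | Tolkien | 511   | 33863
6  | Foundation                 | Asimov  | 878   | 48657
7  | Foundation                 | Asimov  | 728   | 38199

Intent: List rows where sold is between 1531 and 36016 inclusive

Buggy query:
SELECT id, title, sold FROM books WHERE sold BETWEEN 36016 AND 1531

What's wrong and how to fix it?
Bug: The bounds are reversed; BETWEEN a AND b requires a <= b to match anything

Fix: Write BETWEEN 1531 AND 36016

Corrected query:
SELECT id, title, sold FROM books WHERE sold BETWEEN 1531 AND 36016

Result:
id | title             | sold 
---+-------------------+------
2  | Second Foundation | 15217
4  | Foundation        | 5054 
5  | The Silmarillion  | 33863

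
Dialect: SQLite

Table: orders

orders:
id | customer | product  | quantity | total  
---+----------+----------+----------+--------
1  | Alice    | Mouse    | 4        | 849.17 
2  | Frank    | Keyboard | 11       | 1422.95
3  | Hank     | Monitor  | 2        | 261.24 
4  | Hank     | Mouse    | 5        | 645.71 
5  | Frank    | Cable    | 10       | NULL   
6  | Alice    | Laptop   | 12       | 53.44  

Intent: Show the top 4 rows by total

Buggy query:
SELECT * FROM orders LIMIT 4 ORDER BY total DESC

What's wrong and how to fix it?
Bug: ORDER BY cannot follow LIMIT; LIMIT is the final clause

Fix: Sort with ORDER BY, then apply LIMIT

Corrected query:
SELECT * FROM orders ORDER BY total DESC LIMIT 4

Result:
id | customer | product  | quantity | total  
---+----------+----------+----------+--------
2  | Frank    | Keyboard | 11       | 1422.95
1  | Alice    | Mouse    | 4        | 849.17 
4  | Hank     | Mouse    | 5        | 645.71 
3  | Hank     | Monitor  | 2        | 261.24 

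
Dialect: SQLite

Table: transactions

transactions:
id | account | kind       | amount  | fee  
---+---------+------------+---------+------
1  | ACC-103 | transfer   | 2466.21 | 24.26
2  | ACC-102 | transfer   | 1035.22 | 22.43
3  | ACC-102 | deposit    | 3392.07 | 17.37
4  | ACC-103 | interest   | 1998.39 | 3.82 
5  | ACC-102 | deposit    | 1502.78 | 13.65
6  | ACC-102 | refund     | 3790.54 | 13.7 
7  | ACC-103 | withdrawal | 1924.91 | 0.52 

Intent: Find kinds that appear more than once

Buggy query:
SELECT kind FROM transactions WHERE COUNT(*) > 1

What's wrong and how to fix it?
Bug: WHERE can't reference COUNT(*); aggregates are computed after WHERE

Fix: Group first, then use HAVING for the count condition

Corrected query:
SELECT kind FROM transactions GROUP BY kind HAVING COUNT(*) > 1

Result:
kind    
--------
deposit 
transfer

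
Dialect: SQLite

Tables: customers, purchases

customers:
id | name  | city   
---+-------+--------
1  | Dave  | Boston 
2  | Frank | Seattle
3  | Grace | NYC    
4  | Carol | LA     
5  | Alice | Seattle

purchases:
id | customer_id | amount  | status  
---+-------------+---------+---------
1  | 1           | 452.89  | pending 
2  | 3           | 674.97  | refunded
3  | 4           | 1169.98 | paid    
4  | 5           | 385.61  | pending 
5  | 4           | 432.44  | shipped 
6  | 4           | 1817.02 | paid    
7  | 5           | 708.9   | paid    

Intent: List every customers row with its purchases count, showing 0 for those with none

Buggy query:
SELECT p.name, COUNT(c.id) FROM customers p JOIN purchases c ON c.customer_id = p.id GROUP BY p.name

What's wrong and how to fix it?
Bug: An inner join excludes parents with zero children

Fix: Use LEFT JOIN so parents without children still appear (COUNT(c.id) gives 0)

Corrected query:
SELECT p.name, COUNT(c.id) FROM customers p LEFT JOIN purchases c ON c.customer_id = p.id GROUP BY p.name

Result:
name  | COUNT(c.id)
------+------------
Alice | 2          
Carol | 3          
Dave  | 1          
Frank | 0          
Grace | 1          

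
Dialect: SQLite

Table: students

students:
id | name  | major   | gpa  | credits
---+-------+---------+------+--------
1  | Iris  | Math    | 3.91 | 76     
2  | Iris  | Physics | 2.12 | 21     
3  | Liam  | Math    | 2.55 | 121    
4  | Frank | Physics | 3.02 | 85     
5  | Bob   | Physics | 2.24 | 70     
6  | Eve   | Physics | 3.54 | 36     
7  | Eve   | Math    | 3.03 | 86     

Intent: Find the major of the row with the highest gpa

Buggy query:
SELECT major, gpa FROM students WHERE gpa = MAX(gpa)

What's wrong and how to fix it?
Bug: MAX(gpa) is an aggregate and cannot be used directly in WHERE

Fix: Use a subquery: WHERE gpa = (SELECT MAX(gpa) FROM students)

Corrected query:
SELECT major, gpa FROM students WHERE gpa = (SELECT MAX(gpa) FROM students)

Result:
major | gpa 
------+-----
Math  | 3.91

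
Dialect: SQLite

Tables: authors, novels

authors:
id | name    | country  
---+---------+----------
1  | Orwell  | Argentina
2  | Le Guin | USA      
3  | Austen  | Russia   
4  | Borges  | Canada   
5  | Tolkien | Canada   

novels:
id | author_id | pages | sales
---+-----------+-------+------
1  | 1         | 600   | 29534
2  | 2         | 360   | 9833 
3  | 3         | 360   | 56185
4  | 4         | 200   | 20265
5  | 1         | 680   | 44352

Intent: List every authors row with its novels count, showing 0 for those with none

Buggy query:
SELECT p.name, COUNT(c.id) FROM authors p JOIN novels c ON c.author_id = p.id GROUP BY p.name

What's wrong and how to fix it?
Bug: An inner join excludes parents with zero children

Fix: Use LEFT JOIN so parents without children still appear (COUNT(c.id) gives 0)

Corrected query:
SELECT p.name, COUNT(c.id) FROM authors p LEFT JOIN novels c ON c.author_id = p.id GROUP BY p.name

Result:
name    | COUNT(c.id)
--------+------------
Austen  | 1          
Borges  | 1          
Le Guin | 1          
Orwell  | 2          
Tolkien | 0          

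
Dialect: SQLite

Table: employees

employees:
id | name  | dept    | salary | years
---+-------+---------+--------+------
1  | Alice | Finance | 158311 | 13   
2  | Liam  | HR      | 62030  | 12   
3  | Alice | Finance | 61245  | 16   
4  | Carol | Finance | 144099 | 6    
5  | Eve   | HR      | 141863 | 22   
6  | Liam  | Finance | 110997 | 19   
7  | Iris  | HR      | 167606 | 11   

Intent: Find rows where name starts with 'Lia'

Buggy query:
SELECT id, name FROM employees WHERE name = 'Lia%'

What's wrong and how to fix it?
Bug: Wildcards only work with LIKE; '=' treats '%' as a literal character

Fix: Replace '=' with LIKE so 'Lia%' is treated as a pattern

Corrected query:
SELECT id, name FROM employees WHERE name LIKE 'Lia%'

Result:
id | name
---+-----
2  | Liam
6  | Liam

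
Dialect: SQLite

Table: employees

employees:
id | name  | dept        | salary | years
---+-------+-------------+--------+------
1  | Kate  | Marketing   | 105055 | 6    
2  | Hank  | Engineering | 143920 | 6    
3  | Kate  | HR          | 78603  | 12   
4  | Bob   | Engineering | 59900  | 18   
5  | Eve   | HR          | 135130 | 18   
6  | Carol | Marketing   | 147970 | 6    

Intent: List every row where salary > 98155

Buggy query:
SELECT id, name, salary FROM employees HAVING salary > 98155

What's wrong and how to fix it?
Bug: HAVING filters the output of aggregation, but this query has no GROUP BY and no aggregate functions, so SQLite rejects it (HAVING clause on a non-aggregate query); the condition here is per row

Fix: Use WHERE for row-level filtering

Corrected query:
SELECT id, name, salary FROM employees WHERE salary > 98155

Result:
id | name  | salary
---+-------+-------
1  | Kate  | 105055
2  | Hank  | 143920
5  | Eve   | 135130
6  | Carol | 147970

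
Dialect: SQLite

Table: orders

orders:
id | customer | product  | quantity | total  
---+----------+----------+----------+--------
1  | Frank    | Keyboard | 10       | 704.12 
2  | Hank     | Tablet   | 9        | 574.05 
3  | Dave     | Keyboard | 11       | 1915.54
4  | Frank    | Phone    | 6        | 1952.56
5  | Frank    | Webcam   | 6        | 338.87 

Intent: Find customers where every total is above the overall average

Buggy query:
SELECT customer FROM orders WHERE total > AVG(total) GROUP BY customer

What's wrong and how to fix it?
Bug: WHERE evaluates per row before aggregation, so AVG() is unavailable

Fix: Use a subquery for AVG and a HAVING MIN(...) filter so the condition holds for every row in the group

Corrected query:
SELECT customer FROM orders GROUP BY customer HAVING MIN(total) > (SELECT AVG(total) FROM orders)

Result:
customer
--------
Dave    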